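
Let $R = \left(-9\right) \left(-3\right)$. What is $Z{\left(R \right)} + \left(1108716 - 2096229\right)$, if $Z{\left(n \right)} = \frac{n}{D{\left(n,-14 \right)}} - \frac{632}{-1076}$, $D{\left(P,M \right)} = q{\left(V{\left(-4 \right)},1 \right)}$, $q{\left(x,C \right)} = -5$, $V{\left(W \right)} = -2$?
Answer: $- \frac{1328211458}{1345} \approx -9.8752 \cdot 10^{5}$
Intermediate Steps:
$R = 27$
$D{\left(P,M \right)} = -5$
$Z{\left(n \right)} = \frac{158}{269} - \frac{n}{5}$ ($Z{\left(n \right)} = \frac{n}{-5} - \frac{632}{-1076} = n \left(- \frac{1}{5}\right) - - \frac{158}{269} = - \frac{n}{5} + \frac{158}{269} = \frac{158}{269} - \frac{n}{5}$)
$Z{\left(R \right)} + \left(1108716 - 2096229\right) = \left(\frac{158}{269} - \frac{27}{5}\right) + \left(1108716 - 2096229\right) = - \frac{6473}{1345} - 987513 = - \frac{1328211458}{1345}$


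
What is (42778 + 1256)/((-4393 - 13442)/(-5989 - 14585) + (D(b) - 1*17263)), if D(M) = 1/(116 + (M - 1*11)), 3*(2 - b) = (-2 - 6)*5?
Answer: -109016647092/42736498375 ≈ -2.5509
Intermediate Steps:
b = 46/3 (b = 2 - (-2 - 6)*5/3 = 2 - (-8)*5/3 = 2 - ⅓*(-40) = 2 + 40/3 = 46/3 ≈ 15.333)
D(M) = 1/(105 + M) (D(M) = 1/(116 + (M - 11)) = 1/(116 + (-11 + M)) = 1/(105 + M))
(42778 + 1256)/((-4393 - 13442)/(-5989 - 14585) + (D(b) - 1*17263)) = (42778 + 1256)/((-4393 - 13442)/(-5989 - 14585) + (1/(105 + 46/3) - 1*17263)) = 44034/(-17835/(-20574) + (1/(361/3) - 17263)) = 44034/(-17835*(-1/20574) + (3/361 - 17263)) = 44034/(5945/6858 - 6231940/361) = 44034/(-42736498375/2475738) = 44034*(-2475738/42736498375) = -109016647092/42736498375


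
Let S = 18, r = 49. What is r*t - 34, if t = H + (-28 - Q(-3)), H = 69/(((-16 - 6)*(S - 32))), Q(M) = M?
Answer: -54913/44 ≈ -1248.0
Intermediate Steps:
H = 69/308 (H = 69/(((-16 - 6)*(18 - 32))) = 69/((-22*(-14))) = 69/308 ≈ 0.22403)
t = -7631/308 (t = 69/308 + (-28 - 1*(-3)) = 69/308 + (-28 + 3) = 69/308 - 25 = -7631/308 ≈ -24.776)
r*t - 34 = 49*(-7631/308) - 34 = -53417/44 - 34 = -54913/44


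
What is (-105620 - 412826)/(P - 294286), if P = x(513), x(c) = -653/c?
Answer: 265962798/150969371 ≈ 1.7617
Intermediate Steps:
P = -653/513 ≈ -1.2729
(-105620 - 412826)/(P - 294286) = (-105620 - 412826)/(-653/513 - 294286) = -518446/(-150969371/513) = -518446*(-513/150969371) = 265962798/150969371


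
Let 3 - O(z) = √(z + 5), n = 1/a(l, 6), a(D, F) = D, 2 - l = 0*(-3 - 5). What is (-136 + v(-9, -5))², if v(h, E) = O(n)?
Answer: (266 + √22)²/4 ≈ 18318.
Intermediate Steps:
l = 2 (l = 2 - 0*(-3 - 5) = 2 - 0*(-8) = 2 - 1*0 = 2 + 0 = 2)
n = ½ (n = 1/2 = ½ ≈ 0.50000)
O(z) = 3 - √(5 + z) (O(z) = 3 - √(z + 5) = 3 - √(5 + z))
v(h, E) = 3 - √22/2 (v(h, E) = 3 - √(5 + ½) = 3 - √(11/2) = 3 - √22/2)
(-136 + v(-9, -5))² = (-136 + (3 - √22/2))² = (-133 - √22/2)²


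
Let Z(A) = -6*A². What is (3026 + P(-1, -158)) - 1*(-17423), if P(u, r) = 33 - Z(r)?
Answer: 170266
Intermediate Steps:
Z(A) = -6*A²
P(u, r) = 33 + 6*r² (P(u, r) = 33 - (-6)*r² = 33 + 6*r²)
(3026 + P(-1, -158)) - 1*(-17423) = (3026 + (33 + 6*(-158)²)) - 1*(-17423) = (3026 + (33 + 6*24964)) + 17423 = (3026 + (33 + 149784)) + 17423 = (3026 + 149817) + 17423 = 152843 + 17423 = 170266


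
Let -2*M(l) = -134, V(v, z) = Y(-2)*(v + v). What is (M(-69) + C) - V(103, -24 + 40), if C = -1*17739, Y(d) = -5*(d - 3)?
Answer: -22822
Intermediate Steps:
Y(d) = 15 - 5*d (Y(d) = -5*(-3 + d) = 15 - 5*d)
V(v, z) = 50*v (V(v, z) = (15 - 5*(-2))*(v + v) = (15 + 10)*(2*v) = 25*(2*v) = 50*v)
M(l) = 67 (M(l) = -1/2*(-134) = 67)
C = -17739
(M(-69) + C) - V(103, -24 + 40) = (67 - 17739) - 50*103 = -17672 - 1*5150 = -17672 - 5150 = -22822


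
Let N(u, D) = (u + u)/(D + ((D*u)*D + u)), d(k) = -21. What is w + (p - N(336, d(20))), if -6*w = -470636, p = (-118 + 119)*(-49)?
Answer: 184766005/2357 ≈ 78390.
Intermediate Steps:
p = -49 (p = 1*(-49) = -49)
N(u, D) = 2*u/(D + u + u*D²) (N(u, D) = (2*u)/(D + (u*D² + u)) = (2*u)/(D + (u + u*D²)) = (2*u)/(D + u + u*D²) = 2*u/(D + u + u*D²))
w = 235318/3 (w = -⅙*(-470636) = 235318/3 ≈ 78439.)
w + (p - N(336, d(20))) = 235318/3 + (-49 - 2*336/(-21 + 336 + 336*(-21)²)) = 235318/3 + (-49 - 2*336/(-21 + 336 + 336*441)) = 235318/3 + (-49 - 2*336/(-21 + 336 + 148176)) = 235318/3 + (-49 - 2*336/148491) = 235318/3 + (-49 - 1*32/7071) = 235318/3 + (-49 - 32/7071) = 235318/3 - 346511/7071 = 184766005/2357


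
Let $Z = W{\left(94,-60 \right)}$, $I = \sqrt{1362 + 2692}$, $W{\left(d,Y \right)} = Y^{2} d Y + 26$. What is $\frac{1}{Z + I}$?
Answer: $- \frac{10151987}{206125680094311} - \frac{\sqrt{4054}}{412251360188622} \approx -4.9252 \cdot 10^{-8}$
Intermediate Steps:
$W{\left(d,Y \right)} = 26 + d Y^{3}$ ($W{\left(d,Y \right)} = d Y^{2} Y + 26 = d Y^{3} + 26 = 26 + d Y^{3}$)
$I = \sqrt{4054} \approx 63.671$
$Z = -20303974$ ($Z = 26 + 94 \left(-60\right)^{3} = 26 + 94 \left(-216000\right) = 26 - 20304000 = -20303974$)
$\frac{1}{Z + I} = \frac{1}{-20303974 + \sqrt{4054}}$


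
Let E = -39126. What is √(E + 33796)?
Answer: I*√5330 ≈ 73.007*I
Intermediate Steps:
√(E + 33796) = √(-39126 + 33796) = √(-5330) = I*√5330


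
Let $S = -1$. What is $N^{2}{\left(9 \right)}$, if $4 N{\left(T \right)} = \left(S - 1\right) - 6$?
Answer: $4$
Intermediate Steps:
$N{\left(T \right)} = -2$ ($N{\left(T \right)} = \frac{\left(-1 - 1\right) - 6}{4} = \frac{-2 - 6}{4} = \frac{1}{4} \left(-8\right) = -2$)
$N^{2}{\left(9 \right)} = \left(-2\right)^{2} = 4$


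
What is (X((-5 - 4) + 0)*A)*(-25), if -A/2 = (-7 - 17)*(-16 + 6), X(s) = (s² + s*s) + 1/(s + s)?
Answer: 5830000/3 ≈ 1.9433e+6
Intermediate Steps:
X(s) = 1/(2*s) + 2*s² (X(s) = (s² + s²) + 1/(2*s) = 2*s² + 1/(2*s) = 1/(2*s) + 2*s²)
A = -480 (A = -2*(-7 - 17)*(-16 + 6) = -(-48)*(-10) = -2*240 = -480)
(X((-5 - 4) + 0)*A)*(-25) = (((1 + 4*((-5 - 4) + 0)³)/(2*((-5 - 4) + 0)))*(-480))*(-25) = (((1 + 4*(-9 + 0)³)/(2*(-9 + 0)))*(-480))*(-25) = (((½)*(1 + 4*(-9)³)/(-9))*(-480))*(-25) = (((½)*(-⅑)*(1 + 4*(-729)))*(-480))*(-25) = (((½)*(-⅑)*(1 - 2916))*(-480))*(-25) = (((½)*(-⅑)*(-2915))*(-480))*(-25) = ((2915/18)*(-480))*(-25) = -233200/3*(-25) = 5830000/3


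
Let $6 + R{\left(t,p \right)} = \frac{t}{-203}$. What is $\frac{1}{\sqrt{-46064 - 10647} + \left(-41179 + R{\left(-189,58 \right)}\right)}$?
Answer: $- \frac{34635802}{1426490952195} - \frac{841 i \sqrt{56711}}{1426490952195} \approx -2.428 \cdot 10^{-5} - 1.404 \cdot 10^{-7} i$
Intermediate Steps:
$R{\left(t,p \right)} = -6 - \frac{t}{203}$ ($R{\left(t,p \right)} = -6 + \frac{t}{-203} = -6 + t \left(- \frac{1}{203}\right) = -6 - \frac{t}{203}$)
$\frac{1}{\sqrt{-46064 - 10647} + \left(-41179 + R{\left(-189,58 \right)}\right)} = \frac{1}{\sqrt{-46064 - 10647} - \frac{1194338}{29}} = \frac{1}{\sqrt{-56711} + \left(-41179 + \left(-6 + \frac{27}{29}\right)\right)} = \frac{1}{i \sqrt{56711} - \frac{1194338}{29}} = \frac{1}{- \frac{1194338}{29} + i \sqrt{56711}}$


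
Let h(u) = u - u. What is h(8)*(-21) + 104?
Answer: 104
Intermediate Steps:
h(u) = 0
h(8)*(-21) + 104 = 0*(-21) + 104 = 0 + 104 = 104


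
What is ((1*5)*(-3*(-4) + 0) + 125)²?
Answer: 34225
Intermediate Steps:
((1*5)*(-3*(-4) + 0) + 125)² = (5*(12 + 0) + 125)² = (5*12 + 125)² = (60 + 125)² = 185² = 34225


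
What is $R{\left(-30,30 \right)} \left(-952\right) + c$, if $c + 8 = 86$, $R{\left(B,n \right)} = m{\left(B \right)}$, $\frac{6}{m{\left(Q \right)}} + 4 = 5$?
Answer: $-5634$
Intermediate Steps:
$m{\left(Q \right)} = 6$ ($m{\left(Q \right)} = \frac{6}{-4 + 5} = \frac{6}{1} = 6 \cdot 1 = 6$)
$R{\left(B,n \right)} = 6$
$c = 78$ ($c = -8 + 86 = 78$)
$R{\left(-30,30 \right)} \left(-952\right) + c = 6 \left(-952\right) + 78 = -5712 + 78 = -5634$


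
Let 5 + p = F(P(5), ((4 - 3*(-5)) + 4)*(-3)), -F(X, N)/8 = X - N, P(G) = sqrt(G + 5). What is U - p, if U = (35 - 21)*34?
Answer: 1033 + 8*sqrt(10) ≈ 1058.3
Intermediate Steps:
P(G) = sqrt(5 + G)
U = 476 (U = 14*34 = 476)
F(X, N) = -8*X + 8*N (F(X, N) = -8*(X - N) = -8*X + 8*N)
p = -557 - 8*sqrt(10) (p = -5 + (-8*sqrt(5 + 5) + 8*(((4 - 3*(-5)) + 4)*(-3))) = -5 + (-8*sqrt(10) + 8*(((4 + 15) + 4)*(-3))) = -5 + (-8*sqrt(10) + 8*((19 + 4)*(-3))) = -5 + (-8*sqrt(10) + 8*(23*(-3))) = -5 + (-8*sqrt(10) + 8*(-69)) = -5 + (-8*sqrt(10) - 552) = -5 + (-552 - 8*sqrt(10)) = -557 - 8*sqrt(10) ≈ -582.30)
U - p = 476 - (-557 - 8*sqrt(10)) = 476 + (557 + 8*sqrt(10)) = 1033 + 8*sqrt(10)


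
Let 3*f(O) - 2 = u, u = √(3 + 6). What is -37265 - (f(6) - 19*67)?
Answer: -107981/3 ≈ -35994.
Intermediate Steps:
u = 3 (u = √9 = 3)
f(O) = 5/3 (f(O) = ⅔ + (⅓)*3 = ⅔ + 1 = 5/3)
-37265 - (f(6) - 19*67) = -37265 - (5/3 - 19*67) = -37265 - (5/3 - 1273) = -37265 - 1*(-3814/3) = -37265 + 3814/3 = -107981/3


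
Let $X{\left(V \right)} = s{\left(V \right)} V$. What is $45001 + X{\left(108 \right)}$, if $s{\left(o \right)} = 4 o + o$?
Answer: $103321$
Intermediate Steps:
$s{\left(o \right)} = 5 o$
$X{\left(V \right)} = 5 V^{2}$ ($X{\left(V \right)} = 5 V V = 5 V^{2}$)
$45001 + X{\left(108 \right)} = 45001 + 5 \cdot 108^{2} = 45001 + 5 \cdot 11664 = 45001 + 58320 = 103321$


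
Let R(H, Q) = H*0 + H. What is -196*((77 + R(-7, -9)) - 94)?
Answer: 4704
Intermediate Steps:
R(H, Q) = H (R(H, Q) = 0 + H = H)
-196*((77 + R(-7, -9)) - 94) = -196*((77 - 7) - 94) = -196*(70 - 94) = -196*(-24) = 4704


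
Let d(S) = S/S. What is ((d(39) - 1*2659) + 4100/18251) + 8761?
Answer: 111389953/18251 ≈ 6103.2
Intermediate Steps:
d(S) = 1
((d(39) - 1*2659) + 4100/18251) + 8761 = ((1 - 1*2659) + 4100/18251) + 8761 = ((1 - 2659) + 4100*(1/18251)) + 8761 = (-2658 + 4100/18251) + 8761 = -48507058/18251 + 8761 = 111389953/18251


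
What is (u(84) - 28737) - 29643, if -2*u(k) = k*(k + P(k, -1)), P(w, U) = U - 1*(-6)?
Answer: -62118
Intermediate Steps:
P(w, U) = 6 + U (P(w, U) = U + 6 = 6 + U)
u(k) = -k*(5 + k)/2 (u(k) = -k*(k + (6 - 1))/2 = -k*(k + 5)/2 = -k*(5 + k)/2)
(u(84) - 28737) - 29643 = (-1/2*84*(5 + 84) - 28737) - 29643 = (-1/2*84*89 - 28737) - 29643 = (-3738 - 28737) - 29643 = -32475 - 29643 = -62118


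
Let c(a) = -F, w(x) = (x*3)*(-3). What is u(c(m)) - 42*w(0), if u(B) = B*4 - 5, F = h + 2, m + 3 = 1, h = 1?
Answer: -17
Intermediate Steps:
w(x) = -9*x (w(x) = (3*x)*(-3) = -9*x)
m = -2 (m = -3 + 1 = -2)
F = 3 (F = 1 + 2 = 3)
c(a) = -3 (c(a) = -1*3 = -3)
u(B) = -5 + 4*B (u(B) = 4*B - 5 = -5 + 4*B)
u(c(m)) - 42*w(0) = (-5 + 4*(-3)) - (-378)*0 = (-5 - 12) - 42*0 = -17 + 0 = -17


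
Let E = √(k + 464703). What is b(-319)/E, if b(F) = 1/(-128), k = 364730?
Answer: -√829433/106167424 ≈ -8.5783e-6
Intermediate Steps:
b(F) = -1/128
E = √829433 (E = √(364730 + 464703) = √829433 ≈ 910.73)
b(-319)/E = -√829433/829433/128 = -√829433/106167424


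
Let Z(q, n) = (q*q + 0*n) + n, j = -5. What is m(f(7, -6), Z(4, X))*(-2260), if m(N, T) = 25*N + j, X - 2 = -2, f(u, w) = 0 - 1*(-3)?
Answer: -158200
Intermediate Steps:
f(u, w) = 3 (f(u, w) = 0 + 3 = 3)
X = 0 (X = 2 - 2 = 0)
Z(q, n) = n + q**2 (Z(q, n) = (q**2 + 0) + n = q**2 + n = n + q**2)
m(N, T) = -5 + 25*N (m(N, T) = 25*N - 5 = -5 + 25*N)
m(f(7, -6), Z(4, X))*(-2260) = (-5 + 25*3)*(-2260) = (-5 + 75)*(-2260) = 70*(-2260) = -158200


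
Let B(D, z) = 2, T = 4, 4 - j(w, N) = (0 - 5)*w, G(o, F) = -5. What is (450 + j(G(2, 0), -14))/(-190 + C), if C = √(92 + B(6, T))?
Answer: -13585/6001 - 143*√94/12002 ≈ -2.3793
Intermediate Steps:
j(w, N) = 4 + 5*w (j(w, N) = 4 - (0 - 5)*w = 4 - (-5)*w = 4 + 5*w)
C = √94 (C = √(92 + 2) = √94 ≈ 9.6954)
(450 + j(G(2, 0), -14))/(-190 + C) = (450 + (4 + 5*(-5)))/(-190 + √94) = (450 + (4 - 25))/(-190 + √94) = (450 - 21)/(-190 + √94) = 429/(-190 + √94)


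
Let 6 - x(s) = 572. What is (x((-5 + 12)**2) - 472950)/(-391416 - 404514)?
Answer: 5506/9255 ≈ 0.59492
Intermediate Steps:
x(s) = -566 (x(s) = 6 - 1*572 = 6 - 572 = -566)
(x((-5 + 12)**2) - 472950)/(-391416 - 404514) = (-566 - 472950)/(-391416 - 404514) = -473516/(-795930) = -473516*(-1/795930) = 5506/9255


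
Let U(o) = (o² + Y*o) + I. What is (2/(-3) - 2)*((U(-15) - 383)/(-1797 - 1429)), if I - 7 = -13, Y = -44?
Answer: 1984/4839 ≈ 0.41000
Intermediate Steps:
I = -6 (I = 7 - 13 = -6)
U(o) = -6 + o² - 44*o (U(o) = (o² - 44*o) - 6 = -6 + o² - 44*o)
(2/(-3) - 2)*((U(-15) - 383)/(-1797 - 1429)) = (2/(-3) - 2)*(((-6 + (-15)² - 44*(-15)) - 383)/(-1797 - 1429)) = (2*(-⅓) - 2)*(((-6 + 225 + 660) - 383)/(-3226)) = (-⅔ - 2)*((879 - 383)*(-1/3226)) = -3968*(-1)/(3*3226) = -8/3*(-248/1613) = 1984/4839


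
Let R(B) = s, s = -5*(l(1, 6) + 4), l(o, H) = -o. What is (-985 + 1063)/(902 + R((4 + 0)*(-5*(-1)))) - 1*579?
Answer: -513495/887 ≈ -578.91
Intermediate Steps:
s = -15 (s = -5*(-1*1 + 4) = -5*(-1 + 4) = -5*3 = -15)
R(B) = -15
(-985 + 1063)/(902 + R((4 + 0)*(-5*(-1)))) - 1*579 = (-985 + 1063)/(902 - 15) - 1*579 = 78/887 - 579 = -513495/887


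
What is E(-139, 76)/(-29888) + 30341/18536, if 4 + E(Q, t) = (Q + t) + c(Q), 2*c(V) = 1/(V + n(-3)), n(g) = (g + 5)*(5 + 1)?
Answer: 28831342927/17589625984 ≈ 1.6391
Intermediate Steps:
n(g) = 30 + 6*g (n(g) = (5 + g)*6 = 30 + 6*g)
c(V) = 1/(2*(12 + V)) (c(V) = 1/(2*(V + (30 + 6*(-3)))) = 1/(2*(V + (30 - 18))) = 1/(2*(V + 12)) = 1/(2*(12 + V)))
E(Q, t) = -4 + Q + t + 1/(2*(12 + Q)) (E(Q, t) = -4 + ((Q + t) + 1/(2*(12 + Q))) = -4 + (Q + t + 1/(2*(12 + Q))) = -4 + Q + t + 1/(2*(12 + Q)))
E(-139, 76)/(-29888) + 30341/18536 = ((½ + (12 - 139)*(-4 - 139 + 76))/(12 - 139))/(-29888) + 30341/18536 = ((½ - 127*(-67))/(-127))*(-1/29888) + 30341*(1/18536) = -(½ + 8509)/127*(-1/29888) + 30341/18536 = -1/127*17019/2*(-1/29888) + 30341/18536 = -17019/254*(-1/29888) + 30341/18536 = 17019/7591552 + 30341/18536 = 28831342927/17589625984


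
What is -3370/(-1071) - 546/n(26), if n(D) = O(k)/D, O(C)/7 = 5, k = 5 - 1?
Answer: -2155138/5355 ≈ -402.45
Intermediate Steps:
k = 4
O(C) = 35 (O(C) = 7*5 = 35)
n(D) = 35/D
-3370/(-1071) - 546/n(26) = -3370/(-1071) - 546/(35/26) = -3370*(-1/1071) - 546/(35*(1/26)) = 3370/1071 - 546/35/26 = 3370/1071 - 546*26/35 = 3370/1071 - 2028/5 = -2155138/5355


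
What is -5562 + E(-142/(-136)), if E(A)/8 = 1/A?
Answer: -394358/71 ≈ -5554.3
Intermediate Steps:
E(A) = 8/A
-5562 + E(-142/(-136)) = -5562 + 8/((-142/(-136))) = -5562 + 8/((-142*(-1/136))) = -5562 + 8/(71/68) = -5562 + 8*(68/71) = -5562 + 544/71 = -394358/71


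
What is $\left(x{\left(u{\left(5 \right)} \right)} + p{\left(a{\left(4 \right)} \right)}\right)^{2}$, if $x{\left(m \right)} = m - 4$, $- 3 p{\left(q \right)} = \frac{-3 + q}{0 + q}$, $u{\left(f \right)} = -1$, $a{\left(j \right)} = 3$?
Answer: $25$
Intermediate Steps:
$p{\left(q \right)} = - \frac{-3 + q}{3 q}$ ($p{\left(q \right)} = - \frac{\left(-3 + q\right) \frac{1}{0 + q}}{3} = - \frac{\left(-3 + q\right) \frac{1}{q}}{3} = - \frac{\frac{1}{q} \left(-3 + q\right)}{3} = - \frac{-3 + q}{3 q}$)
$x{\left(m \right)} = -4 + m$ ($x{\left(m \right)} = m - 4 = -4 + m$)
$\left(x{\left(u{\left(5 \right)} \right)} + p{\left(a{\left(4 \right)} \right)}\right)^{2} = \left(\left(-4 - 1\right) + \frac{3 - 3}{3 \cdot 3}\right)^{2} = \left(-5 + \frac{1}{3} \cdot \frac{1}{3} \left(3 - 3\right)\right)^{2} = \left(-5 + \frac{1}{3} \cdot \frac{1}{3} \cdot 0\right)^{2} = \left(-5 + 0\right)^{2} = \left(-5\right)^{2} = 25$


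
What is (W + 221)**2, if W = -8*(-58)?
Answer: 469225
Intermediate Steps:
W = 464
(W + 221)**2 = (464 + 221)**2 = 685**2 = 469225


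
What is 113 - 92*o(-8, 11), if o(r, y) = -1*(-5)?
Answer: -347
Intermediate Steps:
o(r, y) = 5
113 - 92*o(-8, 11) = 113 - 92*5 = 113 - 460 = -347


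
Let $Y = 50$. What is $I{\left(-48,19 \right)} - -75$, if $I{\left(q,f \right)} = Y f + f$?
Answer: $1044$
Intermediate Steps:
$I{\left(q,f \right)} = 51 f$ ($I{\left(q,f \right)} = 50 f + f = 51 f$)
$I{\left(-48,19 \right)} - -75 = 51 \cdot 19 - -75 = 969 + 75 = 1044$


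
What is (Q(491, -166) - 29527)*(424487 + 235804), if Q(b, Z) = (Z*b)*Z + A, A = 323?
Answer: 8914451450472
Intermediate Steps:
Q(b, Z) = 323 + b*Z² (Q(b, Z) = (Z*b)*Z + 323 = b*Z² + 323 = 323 + b*Z²)
(Q(491, -166) - 29527)*(424487 + 235804) = ((323 + 491*(-166)²) - 29527)*(424487 + 235804) = ((323 + 491*27556) - 29527)*660291 = ((323 + 13529996) - 29527)*660291 = (13530319 - 29527)*660291 = 13500792*660291 = 8914451450472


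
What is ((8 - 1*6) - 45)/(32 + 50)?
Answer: -43/82 ≈ -0.52439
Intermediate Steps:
((8 - 1*6) - 45)/(32 + 50) = ((8 - 6) - 45)/82 = (2 - 45)/82 = (1/82)*(-43) = -43/82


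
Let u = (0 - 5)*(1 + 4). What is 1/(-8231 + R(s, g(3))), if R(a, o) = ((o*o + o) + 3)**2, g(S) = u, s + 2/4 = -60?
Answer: 1/355378 ≈ 2.8139e-6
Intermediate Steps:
s = -121/2 (s = -1/2 - 60 = -121/2 ≈ -60.500)
u = -25 (u = -5*5 = -25)
g(S) = -25
R(a, o) = (3 + o + o**2)**2 (R(a, o) = ((o**2 + o) + 3)**2 = ((o + o**2) + 3)**2 = (3 + o + o**2)**2)
1/(-8231 + R(s, g(3))) = 1/(-8231 + (3 - 25 + (-25)**2)**2) = 1/(-8231 + (3 - 25 + 625)**2) = 1/(-8231 + 603**2) = 1/(-8231 + 363609) = 1/355378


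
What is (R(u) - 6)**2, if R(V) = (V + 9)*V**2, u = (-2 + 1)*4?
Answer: 5476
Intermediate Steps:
u = -4 (u = -1*4 = -4)
R(V) = V**2*(9 + V) (R(V) = (9 + V)*V**2 = V**2*(9 + V))
(R(u) - 6)**2 = ((-4)**2*(9 - 4) - 6)**2 = (16*5 - 6)**2 = (80 - 6)**2 = 74**2 = 5476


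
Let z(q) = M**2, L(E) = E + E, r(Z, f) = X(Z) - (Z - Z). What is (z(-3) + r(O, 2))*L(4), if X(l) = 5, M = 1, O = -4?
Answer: 48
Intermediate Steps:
r(Z, f) = 5 (r(Z, f) = 5 - (Z - Z) = 5 - 1*0 = 5 + 0 = 5)
L(E) = 2*E
z(q) = 1 (z(q) = 1**2 = 1)
(z(-3) + r(O, 2))*L(4) = (1 + 5)*(2*4) = 6*8 = 48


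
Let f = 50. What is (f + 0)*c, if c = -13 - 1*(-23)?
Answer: 500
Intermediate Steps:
c = 10 (c = -13 + 23 = 10)
(f + 0)*c = (50 + 0)*10 = 50*10 = 500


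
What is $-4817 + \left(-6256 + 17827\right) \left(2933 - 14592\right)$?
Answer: $-134911106$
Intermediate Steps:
$-4817 + \left(-6256 + 17827\right) \left(2933 - 14592\right) = -4817 + 11571 \left(-11659\right) = -4817 - 134906289 = -134911106$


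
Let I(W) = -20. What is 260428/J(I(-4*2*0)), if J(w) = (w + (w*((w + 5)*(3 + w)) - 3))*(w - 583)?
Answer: 260428/3089169 ≈ 0.084304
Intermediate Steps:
J(w) = (-583 + w)*(-3 + w + w*(3 + w)*(5 + w)) (J(w) = (w + (w*((5 + w)*(3 + w)) - 3))*(-583 + w) = (w + (w*((3 + w)*(5 + w)) - 3))*(-583 + w) = (w + (w*(3 + w)*(5 + w) - 3))*(-583 + w) = (w + (-3 + w*(3 + w)*(5 + w)))*(-583 + w) = (-3 + w + w*(3 + w)*(5 + w))*(-583 + w) = (-583 + w)*(-3 + w + w*(3 + w)*(5 + w)))
260428/J(I(-4*2*0)) = 260428/(1749 + (-20)**4 - 9331*(-20) - 4648*(-20)**2 - 575*(-20)**3) = 260428/(1749 + 160000 + 186620 - 4648*400 - 575*(-8000)) = 260428/(1749 + 160000 + 186620 - 1859200 + 4600000) = 260428/3089169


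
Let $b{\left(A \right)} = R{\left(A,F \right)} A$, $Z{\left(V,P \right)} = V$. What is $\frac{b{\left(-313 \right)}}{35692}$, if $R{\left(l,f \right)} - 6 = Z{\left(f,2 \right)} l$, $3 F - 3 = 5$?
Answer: $\frac{389059}{53538} \approx 7.267$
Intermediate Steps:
$F = \frac{8}{3}$ ($F = 1 + \frac{1}{3} \cdot 5 = 1 + \frac{5}{3} = \frac{8}{3} \approx 2.6667$)
$R{\left(l,f \right)} = 6 + f l$
$b{\left(A \right)} = A \left(6 + \frac{8 A}{3}\right)$ ($b{\left(A \right)} = \left(6 + \frac{8 A}{3}\right) A = A \left(6 + \frac{8 A}{3}\right)$)
$\frac{b{\left(-313 \right)}}{35692} = \frac{\frac{2}{3} \left(-313\right) \left(9 + 4 \left(-313\right)\right)}{35692} = \frac{2}{3} \left(-313\right) \left(9 - 1252\right) \frac{1}{35692} = \frac{2}{3} \left(-313\right) \left(-1243\right) \frac{1}{35692} = \frac{778118}{3} \cdot \frac{1}{35692} = \frac{389059}{53538}$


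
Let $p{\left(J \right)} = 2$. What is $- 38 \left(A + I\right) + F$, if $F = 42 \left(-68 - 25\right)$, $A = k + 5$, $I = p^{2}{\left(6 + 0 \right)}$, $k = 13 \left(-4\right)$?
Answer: $-2272$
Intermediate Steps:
$k = -52$
$I = 4$ ($I = 2^{2} = 4$)
$A = -47$ ($A = -52 + 5 = -47$)
$F = -3906$ ($F = 42 \left(-93\right) = -3906$)
$- 38 \left(A + I\right) + F = - 38 \left(-47 + 4\right) - 3906 = \left(-38\right) \left(-43\right) - 3906 = 1634 - 3906 = -2272$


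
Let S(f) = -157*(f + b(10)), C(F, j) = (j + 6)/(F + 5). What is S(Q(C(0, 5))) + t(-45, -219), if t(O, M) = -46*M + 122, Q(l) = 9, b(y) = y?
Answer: 7213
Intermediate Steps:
C(F, j) = (6 + j)/(5 + F)
S(f) = -1570 - 157*f (S(f) = -157*(f + 10) = -157*(10 + f) = -1570 - 157*f)
t(O, M) = 122 - 46*M
S(Q(C(0, 5))) + t(-45, -219) = (-1570 - 157*9) + (122 - 46*(-219)) = (-1570 - 1413) + (122 + 10074) = -2983 + 10196 = 7213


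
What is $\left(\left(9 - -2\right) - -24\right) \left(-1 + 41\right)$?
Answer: $1400$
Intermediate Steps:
$\left(\left(9 - -2\right) - -24\right) \left(-1 + 41\right) = \left(\left(9 + 2\right) + 24\right) 40 = \left(11 + 24\right) 40 = 35 \cdot 40 = 1400$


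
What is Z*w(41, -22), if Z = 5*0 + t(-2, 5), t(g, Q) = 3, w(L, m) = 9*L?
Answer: 1107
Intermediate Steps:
Z = 3 (Z = 5*0 + 3 = 0 + 3 = 3)
Z*w(41, -22) = 3*(9*41) = 3*369 = 1107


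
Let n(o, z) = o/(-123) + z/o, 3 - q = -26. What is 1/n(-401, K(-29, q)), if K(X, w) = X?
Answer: 49323/164368 ≈ 0.30008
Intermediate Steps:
q = 29 (q = 3 - 1*(-26) = 3 + 26 = 29)
n(o, z) = -o/123 + z/o (n(o, z) = o*(-1/123) + z/o = -o/123 + z/o)
1/n(-401, K(-29, q)) = 1/(-1/123*(-401) - 29/(-401)) = 1/(401/123 - 29*(-1/401)) = 1/(401/123 + 29/401) = 1/(164368/49323) = 49323/164368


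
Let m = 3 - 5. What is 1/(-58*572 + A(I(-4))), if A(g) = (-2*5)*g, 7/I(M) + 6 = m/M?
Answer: -11/364796 ≈ -3.0154e-5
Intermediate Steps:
m = -2
I(M) = 7/(-6 - 2/M)
A(g) = -10*g
1/(-58*572 + A(I(-4))) = 1/(-58*572 - (-70)*(-4)/(2 + 6*(-4))) = 1/(-33176 - (-70)*(-4)/(2 - 24)) = 1/(-33176 - (-70)*(-4)/(-22)) = 1/(-33176 - (-70)*(-4)*(-1)/22) = 1/(-33176 - 10*(-14/11)) = 1/(-33176 + 140/11) = 1/(-364796/11) = -11/364796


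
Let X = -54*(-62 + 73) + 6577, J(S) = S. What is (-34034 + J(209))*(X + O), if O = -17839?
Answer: 401029200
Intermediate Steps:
X = 5983 (X = -54*11 + 6577 = -594 + 6577 = 5983)
(-34034 + J(209))*(X + O) = (-34034 + 209)*(5983 - 17839) = -33825*(-11856) = 401029200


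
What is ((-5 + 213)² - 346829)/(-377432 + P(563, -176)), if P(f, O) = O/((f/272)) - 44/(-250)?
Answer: 21363386875/26567748614 ≈ 0.80411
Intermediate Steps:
P(f, O) = 22/125 + 272*O/f (P(f, O) = O/((f*(1/272))) - 44*(-1/250) = O/((f/272)) + 22/125 = O*(272/f) + 22/125 = 272*O/f + 22/125 = 22/125 + 272*O/f)
((-5 + 213)² - 346829)/(-377432 + P(563, -176)) = ((-5 + 213)² - 346829)/(-377432 + (22/125 + 272*(-176)/563)) = (208² - 346829)/(-377432 + (22/125 + 272*(-176)*(1/563))) = (43264 - 346829)/(-377432 + (22/125 - 47872/563)) = -303565/(-377432 - 5971614/70375) = -303565/(-26567748614/70375) = -303565*(-70375/26567748614) = 21363386875/26567748614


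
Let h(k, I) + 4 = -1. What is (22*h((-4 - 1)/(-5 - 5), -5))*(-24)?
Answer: 2640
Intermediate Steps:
h(k, I) = -5 (h(k, I) = -4 - 1 = -5)
(22*h((-4 - 1)/(-5 - 5), -5))*(-24) = (22*(-5))*(-24) = -110*(-24) = 2640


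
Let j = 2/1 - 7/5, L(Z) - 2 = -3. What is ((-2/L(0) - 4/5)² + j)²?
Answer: 2601/625 ≈ 4.1616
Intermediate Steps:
L(Z) = -1 (L(Z) = 2 - 3 = -1)
j = ⅗ (j = 2*1 - 7*⅕ = 2 - 7/5 = ⅗ ≈ 0.60000)
((-2/L(0) - 4/5)² + j)² = ((-2/(-1) - 4/5)² + ⅗)² = ((-2*(-1) - 4*⅕)² + ⅗)² = ((2 - ⅘)² + ⅗)² = ((6/5)² + ⅗)² = (36/25 + ⅗)² = (51/25)² = 2601/625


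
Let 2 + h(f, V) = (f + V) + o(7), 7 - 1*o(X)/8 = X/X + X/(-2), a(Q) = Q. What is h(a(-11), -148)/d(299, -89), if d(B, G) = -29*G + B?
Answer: -17/576 ≈ -0.029514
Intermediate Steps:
d(B, G) = B - 29*G
o(X) = 48 + 4*X (o(X) = 56 - 8*(X/X + X/(-2)) = 56 - 8*(1 + X*(-½)) = 56 - 8*(1 - X/2) = 56 + (-8 + 4*X) = 48 + 4*X)
h(f, V) = 74 + V + f (h(f, V) = -2 + ((f + V) + (48 + 4*7)) = -2 + ((V + f) + (48 + 28)) = -2 + ((V + f) + 76) = -2 + (76 + V + f) = 74 + V + f)
h(a(-11), -148)/d(299, -89) = (74 - 148 - 11)/(299 - 29*(-89)) = -85/(299 + 2581) = -85/2880 = -85*1/2880 = -17/576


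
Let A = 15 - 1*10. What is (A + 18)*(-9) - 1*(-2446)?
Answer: 2239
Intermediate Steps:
A = 5 (A = 15 - 10 = 5)
(A + 18)*(-9) - 1*(-2446) = (5 + 18)*(-9) - 1*(-2446) = 23*(-9) + 2446 = -207 + 2446 = 2239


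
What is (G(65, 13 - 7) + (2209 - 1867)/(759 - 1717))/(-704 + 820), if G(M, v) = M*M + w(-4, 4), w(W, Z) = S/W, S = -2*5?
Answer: 4049603/111128 ≈ 36.441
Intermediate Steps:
S = -10
w(W, Z) = -10/W
G(M, v) = 5/2 + M² (G(M, v) = M*M - 10/(-4) = M² - 10*(-¼) = M² + 5/2 = 5/2 + M²)
(G(65, 13 - 7) + (2209 - 1867)/(759 - 1717))/(-704 + 820) = ((5/2 + 65²) + (2209 - 1867)/(759 - 1717))/(-704 + 820) = ((5/2 + 4225) + 342/(-958))/116 = (8455/2 + 342*(-1/958))*(1/116) = (8455/2 - 171/479)*(1/116) = (4049603/958)*(1/116) = 4049603/111128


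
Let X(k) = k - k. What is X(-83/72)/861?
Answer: 0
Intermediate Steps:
X(k) = 0
X(-83/72)/861 = 0/861 = 0*(1/861) = 0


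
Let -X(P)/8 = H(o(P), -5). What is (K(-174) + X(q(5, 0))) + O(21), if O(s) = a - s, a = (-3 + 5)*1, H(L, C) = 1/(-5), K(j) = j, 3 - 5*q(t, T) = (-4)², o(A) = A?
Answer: -957/5 ≈ -191.40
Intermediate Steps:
q(t, T) = -13/5 (q(t, T) = ⅗ - ⅕*(-4)² = ⅗ - ⅕*16 = ⅗ - 16/5 = -13/5)
H(L, C) = -⅕
X(P) = 8/5 (X(P) = -8*(-⅕) = 8/5)
a = 2 (a = 2*1 = 2)
O(s) = 2 - s
(K(-174) + X(q(5, 0))) + O(21) = (-174 + 8/5) + (2 - 1*21) = -862/5 + (2 - 21) = -862/5 - 19 = -957/5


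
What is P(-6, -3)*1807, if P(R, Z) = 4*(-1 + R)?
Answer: -50596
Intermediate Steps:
P(R, Z) = -4 + 4*R
P(-6, -3)*1807 = (-4 + 4*(-6))*1807 = (-4 - 24)*1807 = -28*1807 = -50596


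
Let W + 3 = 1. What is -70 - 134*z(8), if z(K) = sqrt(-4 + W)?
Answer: -70 - 134*I*sqrt(6) ≈ -70.0 - 328.23*I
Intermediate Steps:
W = -2 (W = -3 + 1 = -2)
z(K) = I*sqrt(6) (z(K) = sqrt(-4 - 2) = sqrt(-6) = I*sqrt(6))
-70 - 134*z(8) = -70 - 134*I*sqrt(6)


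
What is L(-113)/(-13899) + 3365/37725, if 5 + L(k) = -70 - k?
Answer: 3022439/34955985 ≈ 0.086464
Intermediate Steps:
L(k) = -75 - k (L(k) = -5 + (-70 - k) = -75 - k)
L(-113)/(-13899) + 3365/37725 = (-75 - 1*(-113))/(-13899) + 3365/37725 = (-75 + 113)*(-1/13899) + 3365*(1/37725) = 38*(-1/13899) + 673/7545 = -38/13899 + 673/7545 = 3022439/34955985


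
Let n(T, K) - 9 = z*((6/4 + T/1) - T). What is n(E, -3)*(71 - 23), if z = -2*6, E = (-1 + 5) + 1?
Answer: -432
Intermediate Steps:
E = 5 (E = 4 + 1 = 5)
z = -12
n(T, K) = -9 (n(T, K) = 9 - 12*((6/4 + T/1) - T) = 9 - 12*((6*(¼) + T*1) - T) = 9 - 12*((3/2 + T) - T) = 9 - 12*3/2 = 9 - 18 = -9)
n(E, -3)*(71 - 23) = -9*(71 - 23) = -9*48 = -432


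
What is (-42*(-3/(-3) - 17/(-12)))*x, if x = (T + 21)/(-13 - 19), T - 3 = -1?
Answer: 4669/64 ≈ 72.953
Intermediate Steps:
T = 2 (T = 3 - 1 = 2)
x = -23/32 (x = (2 + 21)/(-13 - 19) = 23/(-32) = 23*(-1/32) = -23/32 ≈ -0.71875)
(-42*(-3/(-3) - 17/(-12)))*x = -42*(-3/(-3) - 17/(-12))*(-23/32) = -42*(-3*(-⅓) - 17*(-1/12))*(-23/32) = -42*(1 + 17/12)*(-23/32) = -42*29/12*(-23/32) = -203/2*(-23/32) = 4669/64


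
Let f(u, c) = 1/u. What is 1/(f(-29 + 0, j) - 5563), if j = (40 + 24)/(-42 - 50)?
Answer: -29/161328 ≈ -0.00017976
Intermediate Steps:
j = -16/23 (j = 64/(-92) = 64*(-1/92) = -16/23 ≈ -0.69565)
1/(f(-29 + 0, j) - 5563) = 1/(1/(-29 + 0) - 5563) = 1/(1/(-29) - 5563) = 1/(-1/29 - 5563) = 1/(-161328/29) = -29/161328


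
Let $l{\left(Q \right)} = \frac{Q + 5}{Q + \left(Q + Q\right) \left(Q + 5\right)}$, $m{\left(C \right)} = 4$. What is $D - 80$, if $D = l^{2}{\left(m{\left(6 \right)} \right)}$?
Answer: $- \frac{461999}{5776} \approx -79.986$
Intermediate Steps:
$l{\left(Q \right)} = \frac{5 + Q}{Q + 2 Q \left(5 + Q\right)}$
$D = \frac{81}{5776}$ ($D = \left(\frac{5 + 4}{4 \left(11 + 2 \cdot 4\right)}\right)^{2} = \left(\frac{1}{4} \frac{1}{11 + 8} \cdot 9\right)^{2} = \left(\frac{1}{4} \cdot \frac{1}{19} \cdot 9\right)^{2} = \left(\frac{9}{76}\right)^{2} = \frac{81}{5776} \approx 0.014024$)
$D - 80 = \frac{81}{5776} - 80 = - \frac{461999}{5776}$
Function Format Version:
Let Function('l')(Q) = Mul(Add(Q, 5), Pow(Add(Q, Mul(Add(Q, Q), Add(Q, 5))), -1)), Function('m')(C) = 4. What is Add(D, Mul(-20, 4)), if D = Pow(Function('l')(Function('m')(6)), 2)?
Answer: Rational(-461999, 5776) ≈ -79.986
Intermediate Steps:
Function('l')(Q) = Mul(Pow(Add(Q, Mul(2, Q, Add(5, Q))), -1), Add(5, Q)) (Function('l')(Q) = Mul(Add(5, Q), Pow(Add(Q, Mul(Mul(2, Q), Add(5, Q))), -1)) = Mul(Add(5, Q), Pow(Add(Q, Mul(2, Q, Add(5, Q))), -1)) = Mul(Pow(Add(Q, Mul(2, Q, Add(5, Q))), -1), Add(5, Q)))
D = Rational(81, 5776) (D = Pow(Mul(Pow(4, -1), Pow(Add(11, Mul(2, 4)), -1), Add(5, 4)), 2) = Pow(Mul(Rational(1, 4), Pow(Add(11, 8), -1), 9), 2) = Pow(Mul(Rational(1, 4), Pow(19, -1), 9), 2) = Pow(Mul(Rational(1, 4), Rational(1, 19), 9), 2) = Pow(Rational(9, 76), 2) = Rational(81, 5776) ≈ 0.014024)
Add(D, Mul(-20, 4)) = Add(Rational(81, 5776), Mul(-20, 4)) = Add(Rational(81, 5776), -80) = Rational(-461999, 5776)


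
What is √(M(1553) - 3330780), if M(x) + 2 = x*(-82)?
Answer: 4*I*√216133 ≈ 1859.6*I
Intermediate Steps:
M(x) = -2 - 82*x (M(x) = -2 + x*(-82) = -2 - 82*x)
√(M(1553) - 3330780) = √((-2 - 82*1553) - 3330780) = √((-2 - 127346) - 3330780) = √(-127348 - 3330780) = √(-3458128) = 4*I*√216133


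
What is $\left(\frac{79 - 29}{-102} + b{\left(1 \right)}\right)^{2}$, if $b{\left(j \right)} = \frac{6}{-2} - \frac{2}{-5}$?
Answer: $\frac{620944}{65025} \approx 9.5493$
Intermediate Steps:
$b{\left(j \right)} = - \frac{13}{5}$ ($b{\left(j \right)} = 6 \left(- \frac{1}{2}\right) - - \frac{2}{5} = -3 + \frac{2}{5} = - \frac{13}{5}$)
$\left(\frac{79 - 29}{-102} + b{\left(1 \right)}\right)^{2} = \left(\frac{79 - 29}{-102} - \frac{13}{5}\right)^{2} = \left(\left(79 - 29\right) \left(- \frac{1}{102}\right) - \frac{13}{5}\right)^{2} = \left(50 \left(- \frac{1}{102}\right) - \frac{13}{5}\right)^{2} = \left(- \frac{25}{51} - \frac{13}{5}\right)^{2} = \left(- \frac{788}{255}\right)^{2} = \frac{620944}{65025}$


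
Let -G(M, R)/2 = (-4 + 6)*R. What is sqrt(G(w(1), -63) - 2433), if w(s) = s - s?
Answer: I*sqrt(2181) ≈ 46.701*I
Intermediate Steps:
w(s) = 0
G(M, R) = -4*R (G(M, R) = -2*(-4 + 6)*R = -4*R)
sqrt(G(w(1), -63) - 2433) = sqrt(-4*(-63) - 2433) = sqrt(252 - 2433) = sqrt(-2181) = I*sqrt(2181)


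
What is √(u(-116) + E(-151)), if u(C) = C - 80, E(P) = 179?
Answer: I*√17 ≈ 4.1231*I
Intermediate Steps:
u(C) = -80 + C
√(u(-116) + E(-151)) = √((-80 - 116) + 179) = √(-196 + 179) = √(-17) = I*√17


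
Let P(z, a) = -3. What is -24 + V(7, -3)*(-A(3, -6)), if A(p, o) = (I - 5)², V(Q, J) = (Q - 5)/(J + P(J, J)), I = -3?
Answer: -8/3 ≈ -2.6667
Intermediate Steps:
V(Q, J) = (-5 + Q)/(-3 + J) (V(Q, J) = (Q - 5)/(J - 3) = (-5 + Q)/(-3 + J))
A(p, o) = 64 (A(p, o) = (-3 - 5)² = (-8)² = 64)
-24 + V(7, -3)*(-A(3, -6)) = -24 + ((-5 + 7)/(-3 - 3))*(-1*64) = -24 + (2/(-6))*(-64) = -24 - ⅙*2*(-64) = -24 - ⅓*(-64) = -24 + 64/3 = -8/3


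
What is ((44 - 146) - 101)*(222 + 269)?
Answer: -99673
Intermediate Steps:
((44 - 146) - 101)*(222 + 269) = (-102 - 101)*491 = -203*491 = -99673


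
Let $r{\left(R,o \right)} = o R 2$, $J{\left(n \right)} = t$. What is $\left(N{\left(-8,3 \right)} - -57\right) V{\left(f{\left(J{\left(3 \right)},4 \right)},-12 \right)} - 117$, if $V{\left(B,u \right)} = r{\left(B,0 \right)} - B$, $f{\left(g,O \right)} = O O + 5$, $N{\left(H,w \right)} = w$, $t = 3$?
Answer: $-1377$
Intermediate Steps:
$J{\left(n \right)} = 3$
$r{\left(R,o \right)} = 2 R o$ ($r{\left(R,o \right)} = R o 2 = 2 R o$)
$f{\left(g,O \right)} = 5 + O^{2}$ ($f{\left(g,O \right)} = O^{2} + 5 = 5 + O^{2}$)
$V{\left(B,u \right)} = - B$ ($V{\left(B,u \right)} = 2 B 0 - B = 0 - B = - B$)
$\left(N{\left(-8,3 \right)} - -57\right) V{\left(f{\left(J{\left(3 \right)},4 \right)},-12 \right)} - 117 = \left(3 - -57\right) \left(- (5 + 4^{2})\right) - 117 = \left(3 + 57\right) \left(- (5 + 16)\right) - 117 = 60 \left(\left(-1\right) 21\right) - 117 = 60 \left(-21\right) - 117 = -1260 - 117 = -1377$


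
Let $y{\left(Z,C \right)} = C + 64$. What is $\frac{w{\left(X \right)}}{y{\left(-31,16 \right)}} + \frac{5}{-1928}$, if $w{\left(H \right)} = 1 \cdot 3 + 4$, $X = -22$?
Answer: $\frac{1637}{19280} \approx 0.084907$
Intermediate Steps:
$w{\left(H \right)} = 7$ ($w{\left(H \right)} = 3 + 4 = 7$)
$y{\left(Z,C \right)} = 64 + C$
$\frac{w{\left(X \right)}}{y{\left(-31,16 \right)}} + \frac{5}{-1928} = \frac{7}{64 + 16} + \frac{5}{-1928} = \frac{7}{80} + 5 \left(- \frac{1}{1928}\right) = 7 \cdot \frac{1}{80} - \frac{5}{1928} = \frac{7}{80} - \frac{5}{1928} = \frac{1637}{19280}$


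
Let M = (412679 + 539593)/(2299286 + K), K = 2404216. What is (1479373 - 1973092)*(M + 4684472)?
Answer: -1813053374686638384/783917 ≈ -2.3128e+12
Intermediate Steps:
M = 158712/783917 (M = (412679 + 539593)/(2299286 + 2404216) = 952272/4703502 = 952272*(1/4703502) = 158712/783917 ≈ 0.20246)
(1479373 - 1973092)*(M + 4684472) = (1479373 - 1973092)*(158712/783917 + 4684472) = -493719*3672237395536/783917 = -1813053374686638384/783917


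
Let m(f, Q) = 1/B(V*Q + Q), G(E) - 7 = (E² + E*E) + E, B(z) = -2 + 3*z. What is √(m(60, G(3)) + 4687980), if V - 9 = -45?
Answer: √40576173321778/2942 ≈ 2165.2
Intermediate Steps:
V = -36 (V = 9 - 45 = -36)
G(E) = 7 + E + 2*E² (G(E) = 7 + ((E² + E*E) + E) = 7 + ((E² + E²) + E) = 7 + (2*E² + E) = 7 + (E + 2*E²) = 7 + E + 2*E²)
m(f, Q) = 1/(-2 - 105*Q) (m(f, Q) = 1/(-2 + 3*(-36*Q + Q)) = 1/(-2 + 3*(-35*Q)) = 1/(-2 - 105*Q))
√(m(60, G(3)) + 4687980) = √(1/(-2 - 105*(7 + 3 + 2*3²)) + 4687980) = √(1/(-2 - 105*(7 + 3 + 2*9)) + 4687980) = √(1/(-2 - 105*(7 + 3 + 18)) + 4687980) = √(1/(-2 - 105*28) + 4687980) = √(1/(-2 - 2940) + 4687980) = √(1/(-2942) + 4687980) = √(-1/2942 + 4687980) = √(13792037159/2942) = √40576173321778/2942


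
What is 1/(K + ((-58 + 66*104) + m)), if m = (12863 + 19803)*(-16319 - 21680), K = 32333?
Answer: -1/1241236195 ≈ -8.0565e-10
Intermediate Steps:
m = -1241275334 (m = 32666*(-37999) = -1241275334)
1/(K + ((-58 + 66*104) + m)) = 1/(32333 + ((-58 + 66*104) - 1241275334)) = 1/(32333 + ((-58 + 6864) - 1241275334)) = 1/(32333 + (6806 - 1241275334)) = 1/(32333 - 1241268528) = 1/(-1241236195) = -1/1241236195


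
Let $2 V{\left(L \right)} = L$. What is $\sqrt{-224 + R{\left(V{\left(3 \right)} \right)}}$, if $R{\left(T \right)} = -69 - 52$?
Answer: $i \sqrt{345} \approx 18.574 i$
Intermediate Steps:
$V{\left(L \right)} = \frac{L}{2}$
$R{\left(T \right)} = -121$
$\sqrt{-224 + R{\left(V{\left(3 \right)} \right)}} = \sqrt{-224 - 121} = \sqrt{-345} = i \sqrt{345}$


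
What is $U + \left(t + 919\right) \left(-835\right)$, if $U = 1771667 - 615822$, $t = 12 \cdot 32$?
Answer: $67840$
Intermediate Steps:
$t = 384$
$U = 1155845$ ($U = 1771667 - 615822 = 1155845$)
$U + \left(t + 919\right) \left(-835\right) = 1155845 + \left(384 + 919\right) \left(-835\right) = 1155845 + 1303 \left(-835\right) = 1155845 - 1088005 = 67840$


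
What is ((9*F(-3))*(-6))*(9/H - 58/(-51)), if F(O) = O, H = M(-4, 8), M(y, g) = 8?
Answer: 24921/68 ≈ 366.49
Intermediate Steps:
H = 8
((9*F(-3))*(-6))*(9/H - 58/(-51)) = ((9*(-3))*(-6))*(9/8 - 58/(-51)) = (-27*(-6))*(9*(1/8) - 58*(-1/51)) = 162*(9/8 + 58/51) = 162*(923/408) = 24921/68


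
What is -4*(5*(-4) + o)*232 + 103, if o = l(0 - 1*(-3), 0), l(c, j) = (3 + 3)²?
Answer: -14745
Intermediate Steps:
l(c, j) = 36 (l(c, j) = 6² = 36)
o = 36
-4*(5*(-4) + o)*232 + 103 = -4*(5*(-4) + 36)*232 + 103 = -4*(-20 + 36)*232 + 103 = -4*16*232 + 103 = -64*232 + 103 = -14848 + 103 = -14745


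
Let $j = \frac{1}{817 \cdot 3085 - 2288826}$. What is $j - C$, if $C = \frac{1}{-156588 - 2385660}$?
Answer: $\frac{41401}{8788551336} \approx 4.7108 \cdot 10^{-6}$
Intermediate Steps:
$C = - \frac{1}{2542248}$ ($C = \frac{1}{-2542248} = - \frac{1}{2542248} \approx -3.9335 \cdot 10^{-7}$)
$j = \frac{1}{231619}$ ($j = \frac{1}{2520445 - 2288826} = \frac{1}{231619} \approx 4.3174 \cdot 10^{-6}$)
$j - C = \frac{1}{231619} - - \frac{1}{2542248} = \frac{1}{231619} + \frac{1}{2542248} = \frac{41401}{8788551336}$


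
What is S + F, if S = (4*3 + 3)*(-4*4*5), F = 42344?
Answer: 41144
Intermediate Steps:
S = -1200 (S = (12 + 3)*(-16*5) = 15*(-80) = -1200)
S + F = -1200 + 42344 = 41144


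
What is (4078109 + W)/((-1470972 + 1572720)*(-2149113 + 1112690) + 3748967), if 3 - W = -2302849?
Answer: -6380961/105450218437 ≈ -6.0512e-5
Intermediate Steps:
W = 2302852 (W = 3 - 1*(-2302849) = 3 + 2302849 = 2302852)
(4078109 + W)/((-1470972 + 1572720)*(-2149113 + 1112690) + 3748967) = (4078109 + 2302852)/((-1470972 + 1572720)*(-2149113 + 1112690) + 3748967) = 6380961/(101748*(-1036423) + 3748967) = 6380961/(-105453967404 + 3748967) = 6380961/(-105450218437) = 6380961*(-1/105450218437) = -6380961/105450218437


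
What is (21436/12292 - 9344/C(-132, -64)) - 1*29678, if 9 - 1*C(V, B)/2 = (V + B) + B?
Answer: -24545848371/826637 ≈ -29694.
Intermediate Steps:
C(V, B) = 18 - 4*B - 2*V (C(V, B) = 18 - 2*((V + B) + B) = 18 - 2*((B + V) + B) = 18 - 2*(V + 2*B) = 18 + (-4*B - 2*V) = 18 - 4*B - 2*V)
(21436/12292 - 9344/C(-132, -64)) - 1*29678 = (21436/12292 - 9344/(18 - 4*(-64) - 2*(-132))) - 1*29678 = (21436*(1/12292) - 9344/(18 + 256 + 264)) - 29678 = (5359/3073 - 9344/538) - 29678 = (5359/3073 - 9344*1/538) - 29678 = (5359/3073 - 4672/269) - 29678 = -12915485/826637 - 29678 = -24545848371/826637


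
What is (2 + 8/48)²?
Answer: 169/36 ≈ 4.6944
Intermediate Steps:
(2 + 8/48)² = (2 + 8*(1/48))² = (2 + ⅙)² = (13/6)² = 169/36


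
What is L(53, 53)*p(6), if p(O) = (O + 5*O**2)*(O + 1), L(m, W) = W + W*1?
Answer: 138012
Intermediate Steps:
L(m, W) = 2*W (L(m, W) = W + W = 2*W)
p(O) = (1 + O)*(O + 5*O**2) (p(O) = (O + 5*O**2)*(1 + O) = (1 + O)*(O + 5*O**2))
L(53, 53)*p(6) = (2*53)*(6*(1 + 5*6**2 + 6*6)) = 106*(6*(1 + 5*36 + 36)) = 106*(6*(1 + 180 + 36)) = 106*(6*217) = 106*1302 = 138012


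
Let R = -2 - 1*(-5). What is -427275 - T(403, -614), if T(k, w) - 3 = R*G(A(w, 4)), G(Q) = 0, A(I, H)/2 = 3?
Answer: -427278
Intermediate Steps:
R = 3 (R = -2 + 5 = 3)
A(I, H) = 6 (A(I, H) = 2*3 = 6)
T(k, w) = 3 (T(k, w) = 3 + 3*0 = 3 + 0 = 3)
-427275 - T(403, -614) = -427275 - 1*3 = -427275 - 3 = -427278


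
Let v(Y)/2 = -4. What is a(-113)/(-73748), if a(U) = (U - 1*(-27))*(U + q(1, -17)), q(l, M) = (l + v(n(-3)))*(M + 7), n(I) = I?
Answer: -1849/36874 ≈ -0.050144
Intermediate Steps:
v(Y) = -8 (v(Y) = 2*(-4) = -8)
q(l, M) = (-8 + l)*(7 + M) (q(l, M) = (l - 8)*(M + 7) = (-8 + l)*(7 + M))
a(U) = (27 + U)*(70 + U) (a(U) = (U - 1*(-27))*(U + (-56 - 8*(-17) + 7*1 - 17*1)) = (U + 27)*(U + (-56 + 136 + 7 - 17)) = (27 + U)*(U + 70) = (27 + U)*(70 + U))
a(-113)/(-73748) = (1890 + (-113)**2 + 97*(-113))/(-73748) = (1890 + 12769 - 10961)*(-1/73748) = 3698*(-1/73748) = -1849/36874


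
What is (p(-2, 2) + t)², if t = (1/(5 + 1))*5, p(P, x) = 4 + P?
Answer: 289/36 ≈ 8.0278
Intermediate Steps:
t = ⅚ (t = (1/6)*5 = ((⅙)*1)*5 = (⅙)*5 = ⅚ ≈ 0.83333)
(p(-2, 2) + t)² = ((4 - 2) + ⅚)² = (2 + ⅚)² = (17/6)² = 289/36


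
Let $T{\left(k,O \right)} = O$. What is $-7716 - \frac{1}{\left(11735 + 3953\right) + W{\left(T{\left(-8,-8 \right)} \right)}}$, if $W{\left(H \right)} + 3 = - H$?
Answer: $- \frac{121087189}{15693} \approx -7716.0$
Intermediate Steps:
$W{\left(H \right)} = -3 - H$
$-7716 - \frac{1}{\left(11735 + 3953\right) + W{\left(T{\left(-8,-8 \right)} \right)}} = -7716 - \frac{1}{\left(11735 + 3953\right) - -5} = -7716 - \frac{1}{15688 + \left(-3 + 8\right)} = -7716 - \frac{1}{15688 + 5} = -7716 - \frac{1}{15693} = - \frac{121087189}{15693}$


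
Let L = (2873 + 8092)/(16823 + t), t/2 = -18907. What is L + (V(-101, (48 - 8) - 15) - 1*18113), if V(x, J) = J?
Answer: -126565391/6997 ≈ -18089.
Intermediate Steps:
t = -37814 (t = 2*(-18907) = -37814)
L = -3655/6997 (L = (2873 + 8092)/(16823 - 37814) = 10965/(-20991) = 10965*(-1/20991) = -3655/6997 ≈ -0.52237)
L + (V(-101, (48 - 8) - 15) - 1*18113) = -3655/6997 + (((48 - 8) - 15) - 1*18113) = -3655/6997 + ((40 - 15) - 18113) = -3655/6997 + (25 - 18113) = -3655/6997 - 18088 = -126565391/6997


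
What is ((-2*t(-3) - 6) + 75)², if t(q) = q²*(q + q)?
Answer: 31329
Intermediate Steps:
t(q) = 2*q³ (t(q) = q²*(2*q) = 2*q³)
((-2*t(-3) - 6) + 75)² = ((-4*(-3)³ - 6) + 75)² = ((-4*(-27) - 6) + 75)² = ((-2*(-54) - 6) + 75)² = ((108 - 6) + 75)² = (102 + 75)² = 177² = 31329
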